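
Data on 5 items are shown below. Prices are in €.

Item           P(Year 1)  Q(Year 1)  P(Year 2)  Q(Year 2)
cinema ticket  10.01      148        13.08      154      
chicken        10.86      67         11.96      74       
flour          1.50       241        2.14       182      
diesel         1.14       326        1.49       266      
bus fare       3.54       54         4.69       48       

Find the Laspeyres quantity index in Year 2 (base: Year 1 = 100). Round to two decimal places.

Laspeyres quantity index uses base-period prices as weights.
ΣP(Year 1)·Q(Year 2) = 10.01×154 + 10.86×74 + 1.50×182 + 1.14×266 + 3.54×48 = 1541.54 + 803.64 + 273 + 303.24 + 169.92 = 3091.34
ΣP(Year 1)·Q(Year 1) = 10.01×148 + 10.86×67 + 1.50×241 + 1.14×326 + 3.54×54 = 1481.48 + 727.62 + 361.5 + 371.64 + 191.16 = 3133.4
Index = 3091.34 / 3133.4 × 100 = 98.6577

98.66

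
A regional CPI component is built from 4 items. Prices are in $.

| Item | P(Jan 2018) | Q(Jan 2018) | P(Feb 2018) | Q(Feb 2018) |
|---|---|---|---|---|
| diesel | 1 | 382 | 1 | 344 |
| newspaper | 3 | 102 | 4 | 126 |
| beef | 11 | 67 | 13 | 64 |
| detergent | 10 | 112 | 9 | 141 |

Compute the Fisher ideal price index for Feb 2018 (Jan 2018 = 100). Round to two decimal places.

Laspeyres component (base-period weights):
ΣP(Feb 2018)Q(Jan 2018) = 1×382 + 4×102 + 13×67 + 9×112 = 382 + 408 + 871 + 1008 = 2669
ΣP(Jan 2018)Q(Jan 2018) = 1×382 + 3×102 + 11×67 + 10×112 = 382 + 306 + 737 + 1120 = 2545
L = 2669 / 2545 × 100 = 104.8723
Paasche component (current-period weights):
ΣP(Feb 2018)Q(Feb 2018) = 1×344 + 4×126 + 13×64 + 9×141 = 344 + 504 + 832 + 1269 = 2949
ΣP(Jan 2018)Q(Feb 2018) = 1×344 + 3×126 + 11×64 + 10×141 = 344 + 378 + 704 + 1410 = 2836
P = 2949 / 2836 × 100 = 103.9845
Fisher = √(L × P) = √(104.8723 × 103.9845) = 104.4274

104.43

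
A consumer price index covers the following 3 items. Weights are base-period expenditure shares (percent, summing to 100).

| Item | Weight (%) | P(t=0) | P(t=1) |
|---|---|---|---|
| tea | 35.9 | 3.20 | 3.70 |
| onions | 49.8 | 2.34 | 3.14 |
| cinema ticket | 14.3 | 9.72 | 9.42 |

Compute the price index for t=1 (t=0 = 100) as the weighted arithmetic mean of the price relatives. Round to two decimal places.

122.19

tea: 35.9 × (3.70/3.20) = 35.9 × 1.156250 = 41.5094
onions: 49.8 × (3.14/2.34) = 49.8 × 1.341880 = 66.8256
cinema ticket: 14.3 × (9.42/9.72) = 14.3 × 0.969136 = 13.8586
Index = Σ wᵢ·(p₁ᵢ/p₀ᵢ) = 41.5094 + 66.8256 + 13.8586 = 122.1937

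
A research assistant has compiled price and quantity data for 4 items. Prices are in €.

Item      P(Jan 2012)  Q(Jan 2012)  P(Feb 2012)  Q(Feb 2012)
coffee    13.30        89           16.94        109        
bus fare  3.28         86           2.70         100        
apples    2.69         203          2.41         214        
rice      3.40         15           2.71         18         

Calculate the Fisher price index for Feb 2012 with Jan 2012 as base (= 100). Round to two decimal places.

Laspeyres component (base-period weights):
ΣP(Feb 2012)Q(Jan 2012) = 16.94×89 + 2.70×86 + 2.41×203 + 2.71×15 = 1507.66 + 232.2 + 489.23 + 40.65 = 2269.74
ΣP(Jan 2012)Q(Jan 2012) = 13.30×89 + 3.28×86 + 2.69×203 + 3.40×15 = 1183.7 + 282.08 + 546.07 + 51 = 2062.85
L = 2269.74 / 2062.85 × 100 = 110.0293
Paasche component (current-period weights):
ΣP(Feb 2012)Q(Feb 2012) = 16.94×109 + 2.70×100 + 2.41×214 + 2.71×18 = 1846.46 + 270 + 515.74 + 48.78 = 2680.98
ΣP(Jan 2012)Q(Feb 2012) = 13.30×109 + 3.28×100 + 2.69×214 + 3.40×18 = 1449.7 + 328 + 575.66 + 61.2 = 2414.56
P = 2680.98 / 2414.56 × 100 = 111.0339
Fisher = √(L × P) = √(110.0293 × 111.0339) = 110.5305

110.53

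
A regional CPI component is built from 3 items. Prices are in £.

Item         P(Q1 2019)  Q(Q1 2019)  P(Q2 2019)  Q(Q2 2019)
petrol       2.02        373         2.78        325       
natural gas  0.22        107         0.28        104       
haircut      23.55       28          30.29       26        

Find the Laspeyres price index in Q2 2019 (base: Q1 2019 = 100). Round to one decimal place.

133.3

Laspeyres price index uses base-period quantities as weights.
ΣP(Q2 2019)·Q(Q1 2019) = 2.78×373 + 0.28×107 + 30.29×28 = 1036.94 + 29.96 + 848.12 = 1915.02
ΣP(Q1 2019)·Q(Q1 2019) = 2.02×373 + 0.22×107 + 23.55×28 = 753.46 + 23.54 + 659.4 = 1436.4
Index = 1915.02 / 1436.4 × 100 = 133.3208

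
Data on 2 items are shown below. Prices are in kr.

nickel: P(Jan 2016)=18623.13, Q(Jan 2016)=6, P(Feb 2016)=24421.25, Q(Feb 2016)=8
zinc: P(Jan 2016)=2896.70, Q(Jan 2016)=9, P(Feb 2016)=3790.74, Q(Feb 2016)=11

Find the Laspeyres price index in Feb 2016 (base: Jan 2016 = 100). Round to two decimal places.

Laspeyres price index uses base-period quantities as weights.
ΣP(Feb 2016)·Q(Jan 2016) = 24421.25×6 + 3790.74×9 = 146527.5 + 34116.66 = 180644.16
ΣP(Jan 2016)·Q(Jan 2016) = 18623.13×6 + 2896.70×9 = 111738.78 + 26070.3 = 137809.08
Index = 180644.16 / 137809.08 × 100 = 131.0829

131.08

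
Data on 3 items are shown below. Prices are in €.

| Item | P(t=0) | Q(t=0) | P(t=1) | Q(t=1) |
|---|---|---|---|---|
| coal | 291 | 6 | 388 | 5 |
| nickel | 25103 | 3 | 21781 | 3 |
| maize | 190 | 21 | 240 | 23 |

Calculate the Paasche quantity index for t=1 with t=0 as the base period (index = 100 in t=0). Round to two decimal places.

100.13

Paasche quantity index uses current-period prices as weights.
ΣP(t=1)·Q(t=1) = 388×5 + 21781×3 + 240×23 = 1940 + 65343 + 5520 = 72803
ΣP(t=1)·Q(t=0) = 388×6 + 21781×3 + 240×21 = 2328 + 65343 + 5040 = 72711
Index = 72803 / 72711 × 100 = 100.1265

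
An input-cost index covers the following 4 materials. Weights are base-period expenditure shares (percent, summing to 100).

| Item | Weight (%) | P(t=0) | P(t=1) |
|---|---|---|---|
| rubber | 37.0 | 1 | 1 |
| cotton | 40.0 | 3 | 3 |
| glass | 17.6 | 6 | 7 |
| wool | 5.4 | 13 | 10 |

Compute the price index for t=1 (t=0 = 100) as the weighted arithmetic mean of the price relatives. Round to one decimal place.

101.7

rubber: 37.0 × (1/1) = 37.0 × 1.000000 = 37.0000
cotton: 40.0 × (3/3) = 40.0 × 1.000000 = 40.0000
glass: 17.6 × (7/6) = 17.6 × 1.166667 = 20.5333
wool: 5.4 × (10/13) = 5.4 × 0.769231 = 4.1538
Index = Σ wᵢ·(p₁ᵢ/p₀ᵢ) = 37.0000 + 40.0000 + 20.5333 + 4.1538 = 101.6872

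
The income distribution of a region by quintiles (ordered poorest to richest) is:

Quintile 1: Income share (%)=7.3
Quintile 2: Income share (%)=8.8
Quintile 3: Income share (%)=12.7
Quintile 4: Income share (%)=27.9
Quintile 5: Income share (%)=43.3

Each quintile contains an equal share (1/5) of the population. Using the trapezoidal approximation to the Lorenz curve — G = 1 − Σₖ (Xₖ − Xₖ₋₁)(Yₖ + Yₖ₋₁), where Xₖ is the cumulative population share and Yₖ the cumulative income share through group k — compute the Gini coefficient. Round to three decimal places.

Cumulative income shares Yₖ: 0.0730, 0.1610, 0.2880, 0.5670, 1.0000
Σ (Xₖ−Xₖ₋₁)(Yₖ+Yₖ₋₁) = (1/5)(0.0730+0.0000) + (1/5)(0.1610+0.0730) + (1/5)(0.2880+0.1610) + (1/5)(0.5670+0.2880) + (1/5)(1.0000+0.5670)
  = 0.0146 + 0.0468 + 0.0898 + 0.1710 + 0.3134 = 0.6356
G = 1 − 0.6356 = 0.3644

0.364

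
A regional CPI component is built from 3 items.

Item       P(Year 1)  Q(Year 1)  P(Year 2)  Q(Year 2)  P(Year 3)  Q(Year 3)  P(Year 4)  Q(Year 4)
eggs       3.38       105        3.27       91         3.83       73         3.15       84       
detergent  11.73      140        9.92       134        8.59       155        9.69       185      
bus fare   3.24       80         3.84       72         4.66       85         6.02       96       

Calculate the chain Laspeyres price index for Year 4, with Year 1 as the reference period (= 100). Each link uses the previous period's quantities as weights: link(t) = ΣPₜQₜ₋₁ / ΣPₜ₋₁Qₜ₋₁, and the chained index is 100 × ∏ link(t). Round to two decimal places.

Link Year 1→Year 2:
ΣP(Year 2)Q(Year 1) = 3.27×105 + 9.92×140 + 3.84×80 = 343.35 + 1388.8 + 307.2 = 2039.35
ΣP(Year 1)Q(Year 1) = 3.38×105 + 11.73×140 + 3.24×80 = 354.9 + 1642.2 + 259.2 = 2256.3
link = 2039.35/2256.3 = 0.903847
Link Year 2→Year 3:
ΣP(Year 3)Q(Year 2) = 3.83×91 + 8.59×134 + 4.66×72 = 348.53 + 1151.06 + 335.52 = 1835.11
ΣP(Year 2)Q(Year 2) = 3.27×91 + 9.92×134 + 3.84×72 = 297.57 + 1329.28 + 276.48 = 1903.33
link = 1835.11/1903.33 = 0.964158
Link Year 3→Year 4:
ΣP(Year 4)Q(Year 3) = 3.15×73 + 9.69×155 + 6.02×85 = 229.95 + 1501.95 + 511.7 = 2243.6
ΣP(Year 3)Q(Year 3) = 3.83×73 + 8.59×155 + 4.66×85 = 279.59 + 1331.45 + 396.1 = 2007.14
link = 2243.6/2007.14 = 1.117809
Chained index = 100 × 0.903847 × 0.964158 × 1.117809 = 97.4116

97.41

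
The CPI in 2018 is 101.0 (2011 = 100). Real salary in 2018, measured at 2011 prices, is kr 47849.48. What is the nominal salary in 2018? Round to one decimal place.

48328.0

Nominal = Real × (Index/100) = 47849.48 × (101.0/100)
        = 47849.48 × 1.010 = 48327.9748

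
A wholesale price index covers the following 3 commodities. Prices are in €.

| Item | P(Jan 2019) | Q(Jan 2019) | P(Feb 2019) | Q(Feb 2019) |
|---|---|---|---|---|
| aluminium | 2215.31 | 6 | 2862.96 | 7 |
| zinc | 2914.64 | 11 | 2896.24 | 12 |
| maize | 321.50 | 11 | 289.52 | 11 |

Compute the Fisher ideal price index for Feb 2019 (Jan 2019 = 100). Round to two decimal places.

107.07

Laspeyres component (base-period weights):
ΣP(Feb 2019)Q(Jan 2019) = 2862.96×6 + 2896.24×11 + 289.52×11 = 17177.76 + 31858.64 + 3184.72 = 52221.12
ΣP(Jan 2019)Q(Jan 2019) = 2215.31×6 + 2914.64×11 + 321.50×11 = 13291.86 + 32061.04 + 3536.5 = 48889.4
L = 52221.12 / 48889.4 × 100 = 106.8148
Paasche component (current-period weights):
ΣP(Feb 2019)Q(Feb 2019) = 2862.96×7 + 2896.24×12 + 289.52×11 = 20040.72 + 34754.88 + 3184.72 = 57980.32
ΣP(Jan 2019)Q(Feb 2019) = 2215.31×7 + 2914.64×12 + 321.50×11 = 15507.17 + 34975.68 + 3536.5 = 54019.35
P = 57980.32 / 54019.35 × 100 = 107.3325
Fisher = √(L × P) = √(106.8148 × 107.3325) = 107.0733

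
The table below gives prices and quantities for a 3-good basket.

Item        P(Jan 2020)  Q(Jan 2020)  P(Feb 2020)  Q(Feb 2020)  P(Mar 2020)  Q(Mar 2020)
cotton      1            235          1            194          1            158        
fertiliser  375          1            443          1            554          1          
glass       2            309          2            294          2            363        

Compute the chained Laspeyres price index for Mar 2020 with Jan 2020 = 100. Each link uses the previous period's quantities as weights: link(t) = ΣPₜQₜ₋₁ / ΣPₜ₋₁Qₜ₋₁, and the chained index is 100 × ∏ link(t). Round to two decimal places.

Link Jan 2020→Feb 2020:
ΣP(Feb 2020)Q(Jan 2020) = 1×235 + 443×1 + 2×309 = 235 + 443 + 618 = 1296
ΣP(Jan 2020)Q(Jan 2020) = 1×235 + 375×1 + 2×309 = 235 + 375 + 618 = 1228
link = 1296/1228 = 1.055375
Link Feb 2020→Mar 2020:
ΣP(Mar 2020)Q(Feb 2020) = 1×194 + 554×1 + 2×294 = 194 + 554 + 588 = 1336
ΣP(Feb 2020)Q(Feb 2020) = 1×194 + 443×1 + 2×294 = 194 + 443 + 588 = 1225
link = 1336/1225 = 1.090612
Chained index = 100 × 1.055375 × 1.090612 = 115.1004

115.10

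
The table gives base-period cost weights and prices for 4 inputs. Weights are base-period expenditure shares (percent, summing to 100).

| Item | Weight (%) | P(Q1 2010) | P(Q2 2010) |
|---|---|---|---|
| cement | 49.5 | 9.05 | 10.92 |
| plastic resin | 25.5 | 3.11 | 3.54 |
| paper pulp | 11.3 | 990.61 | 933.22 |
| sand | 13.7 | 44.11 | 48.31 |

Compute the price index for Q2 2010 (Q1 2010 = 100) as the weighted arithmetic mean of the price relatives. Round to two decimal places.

114.40

cement: 49.5 × (10.92/9.05) = 49.5 × 1.206630 = 59.7282
plastic resin: 25.5 × (3.54/3.11) = 25.5 × 1.138264 = 29.0257
paper pulp: 11.3 × (933.22/990.61) = 11.3 × 0.942066 = 10.6453
sand: 13.7 × (48.31/44.11) = 13.7 × 1.095217 = 15.0045
Index = Σ wᵢ·(p₁ᵢ/p₀ᵢ) = 59.7282 + 29.0257 + 10.6453 + 15.0045 = 114.4037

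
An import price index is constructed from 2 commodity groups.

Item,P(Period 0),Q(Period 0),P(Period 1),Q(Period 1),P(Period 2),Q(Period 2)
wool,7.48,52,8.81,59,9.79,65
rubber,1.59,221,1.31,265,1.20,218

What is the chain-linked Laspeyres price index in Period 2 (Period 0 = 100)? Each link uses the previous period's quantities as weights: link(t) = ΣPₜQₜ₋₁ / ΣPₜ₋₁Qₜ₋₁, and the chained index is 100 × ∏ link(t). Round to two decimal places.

104.32

Link Period 0→Period 1:
ΣP(Period 1)Q(Period 0) = 8.81×52 + 1.31×221 = 458.12 + 289.51 = 747.63
ΣP(Period 0)Q(Period 0) = 7.48×52 + 1.59×221 = 388.96 + 351.39 = 740.35
link = 747.63/740.35 = 1.009833
Link Period 1→Period 2:
ΣP(Period 2)Q(Period 1) = 9.79×59 + 1.20×265 = 577.61 + 318 = 895.61
ΣP(Period 1)Q(Period 1) = 8.81×59 + 1.31×265 = 519.79 + 347.15 = 866.94
link = 895.61/866.94 = 1.033070
Chained index = 100 × 1.009833 × 1.033070 = 104.3229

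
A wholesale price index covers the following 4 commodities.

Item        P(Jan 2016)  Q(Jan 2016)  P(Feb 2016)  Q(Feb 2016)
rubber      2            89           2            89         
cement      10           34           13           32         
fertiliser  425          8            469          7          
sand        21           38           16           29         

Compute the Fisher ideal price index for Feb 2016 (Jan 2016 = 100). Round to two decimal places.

105.97

Laspeyres component (base-period weights):
ΣP(Feb 2016)Q(Jan 2016) = 2×89 + 13×34 + 469×8 + 16×38 = 178 + 442 + 3752 + 608 = 4980
ΣP(Jan 2016)Q(Jan 2016) = 2×89 + 10×34 + 425×8 + 21×38 = 178 + 340 + 3400 + 798 = 4716
L = 4980 / 4716 × 100 = 105.5980
Paasche component (current-period weights):
ΣP(Feb 2016)Q(Feb 2016) = 2×89 + 13×32 + 469×7 + 16×29 = 178 + 416 + 3283 + 464 = 4341
ΣP(Jan 2016)Q(Feb 2016) = 2×89 + 10×32 + 425×7 + 21×29 = 178 + 320 + 2975 + 609 = 4082
P = 4341 / 4082 × 100 = 106.3449
Fisher = √(L × P) = √(105.5980 × 106.3449) = 105.9708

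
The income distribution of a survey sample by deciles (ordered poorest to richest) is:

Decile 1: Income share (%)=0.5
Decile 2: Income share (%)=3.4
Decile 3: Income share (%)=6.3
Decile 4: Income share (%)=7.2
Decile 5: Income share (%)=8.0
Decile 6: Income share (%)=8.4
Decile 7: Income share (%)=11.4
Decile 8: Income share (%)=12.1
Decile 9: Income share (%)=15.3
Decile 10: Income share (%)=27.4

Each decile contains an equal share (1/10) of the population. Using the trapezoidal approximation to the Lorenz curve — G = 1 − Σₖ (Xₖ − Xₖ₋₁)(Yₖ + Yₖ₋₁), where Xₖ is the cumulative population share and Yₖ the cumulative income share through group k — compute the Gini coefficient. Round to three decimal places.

0.367

Cumulative income shares Yₖ: 0.0050, 0.0390, 0.1020, 0.1740, 0.2540, 0.3380, 0.4520, 0.5730, 0.7260, 1.0000
Σ (Xₖ−Xₖ₋₁)(Yₖ+Yₖ₋₁) = (1/10)(0.0050+0.0000) + (1/10)(0.0390+0.0050) + (1/10)(0.1020+0.0390) + (1/10)(0.1740+0.1020) + (1/10)(0.2540+0.1740) + (1/10)(0.3380+0.2540) + (1/10)(0.4520+0.3380) + (1/10)(0.5730+0.4520) + (1/10)(0.7260+0.5730) + (1/10)(1.0000+0.7260)
  = 0.0005 + 0.0044 + 0.0141 + 0.0276 + 0.0428 + 0.0592 + 0.0790 + 0.1025 + 0.1299 + 0.1726 = 0.6326
G = 1 − 0.6326 = 0.3674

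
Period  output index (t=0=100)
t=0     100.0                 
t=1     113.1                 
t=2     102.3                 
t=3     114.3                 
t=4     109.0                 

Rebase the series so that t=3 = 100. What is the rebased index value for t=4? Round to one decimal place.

95.4

Rebased(t=4) = 109.0 / 114.3 × 100 = 95.3631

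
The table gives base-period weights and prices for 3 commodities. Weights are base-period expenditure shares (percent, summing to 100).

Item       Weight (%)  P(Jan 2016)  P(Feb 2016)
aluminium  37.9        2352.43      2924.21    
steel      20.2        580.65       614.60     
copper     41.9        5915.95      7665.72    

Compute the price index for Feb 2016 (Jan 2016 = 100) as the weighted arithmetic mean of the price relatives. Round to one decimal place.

aluminium: 37.9 × (2924.21/2352.43) = 37.9 × 1.243059 = 47.1119
steel: 20.2 × (614.60/580.65) = 20.2 × 1.058469 = 21.3811
copper: 41.9 × (7665.72/5915.95) = 41.9 × 1.295772 = 54.2928
Index = Σ wᵢ·(p₁ᵢ/p₀ᵢ) = 47.1119 + 21.3811 + 54.2928 = 122.7859

122.8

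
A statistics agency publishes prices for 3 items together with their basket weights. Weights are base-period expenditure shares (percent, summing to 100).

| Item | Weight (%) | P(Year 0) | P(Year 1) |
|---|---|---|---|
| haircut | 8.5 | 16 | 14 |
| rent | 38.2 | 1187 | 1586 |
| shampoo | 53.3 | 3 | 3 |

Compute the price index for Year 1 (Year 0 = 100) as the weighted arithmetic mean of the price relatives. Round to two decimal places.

111.78

haircut: 8.5 × (14/16) = 8.5 × 0.875000 = 7.4375
rent: 38.2 × (1586/1187) = 38.2 × 1.336142 = 51.0406
shampoo: 53.3 × (3/3) = 53.3 × 1.000000 = 53.3000
Index = Σ wᵢ·(p₁ᵢ/p₀ᵢ) = 7.4375 + 51.0406 + 53.3000 = 111.7781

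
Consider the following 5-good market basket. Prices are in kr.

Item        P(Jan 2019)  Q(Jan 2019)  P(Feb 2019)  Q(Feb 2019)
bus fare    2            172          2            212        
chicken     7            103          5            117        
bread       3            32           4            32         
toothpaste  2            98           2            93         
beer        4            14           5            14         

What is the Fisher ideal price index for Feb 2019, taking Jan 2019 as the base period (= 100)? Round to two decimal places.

88.39

Laspeyres component (base-period weights):
ΣP(Feb 2019)Q(Jan 2019) = 2×172 + 5×103 + 4×32 + 2×98 + 5×14 = 344 + 515 + 128 + 196 + 70 = 1253
ΣP(Jan 2019)Q(Jan 2019) = 2×172 + 7×103 + 3×32 + 2×98 + 4×14 = 344 + 721 + 96 + 196 + 56 = 1413
L = 1253 / 1413 × 100 = 88.6766
Paasche component (current-period weights):
ΣP(Feb 2019)Q(Feb 2019) = 2×212 + 5×117 + 4×32 + 2×93 + 5×14 = 424 + 585 + 128 + 186 + 70 = 1393
ΣP(Jan 2019)Q(Feb 2019) = 2×212 + 7×117 + 3×32 + 2×93 + 4×14 = 424 + 819 + 96 + 186 + 56 = 1581
P = 1393 / 1581 × 100 = 88.1088
Fisher = √(L × P) = √(88.6766 × 88.1088) = 88.3922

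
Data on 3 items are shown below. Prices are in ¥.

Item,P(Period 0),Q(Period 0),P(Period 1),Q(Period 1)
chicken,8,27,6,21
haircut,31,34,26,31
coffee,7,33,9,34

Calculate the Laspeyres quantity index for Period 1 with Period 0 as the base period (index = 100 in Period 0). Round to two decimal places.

Laspeyres quantity index uses base-period prices as weights.
ΣP(Period 0)·Q(Period 1) = 8×21 + 31×31 + 7×34 = 168 + 961 + 238 = 1367
ΣP(Period 0)·Q(Period 0) = 8×27 + 31×34 + 7×33 = 216 + 1054 + 231 = 1501
Index = 1367 / 1501 × 100 = 91.0726

91.07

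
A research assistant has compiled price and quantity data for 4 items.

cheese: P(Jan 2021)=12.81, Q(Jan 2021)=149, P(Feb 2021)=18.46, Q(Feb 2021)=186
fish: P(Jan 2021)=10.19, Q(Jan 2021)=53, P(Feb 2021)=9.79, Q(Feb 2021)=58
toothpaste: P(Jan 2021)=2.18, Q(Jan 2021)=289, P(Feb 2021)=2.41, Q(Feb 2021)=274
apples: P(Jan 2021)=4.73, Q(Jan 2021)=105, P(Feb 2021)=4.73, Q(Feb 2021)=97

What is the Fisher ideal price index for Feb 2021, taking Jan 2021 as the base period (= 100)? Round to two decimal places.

Laspeyres component (base-period weights):
ΣP(Feb 2021)Q(Jan 2021) = 18.46×149 + 9.79×53 + 2.41×289 + 4.73×105 = 2750.54 + 518.87 + 696.49 + 496.65 = 4462.55
ΣP(Jan 2021)Q(Jan 2021) = 12.81×149 + 10.19×53 + 2.18×289 + 4.73×105 = 1908.69 + 540.07 + 630.02 + 496.65 = 3575.43
L = 4462.55 / 3575.43 × 100 = 124.8116
Paasche component (current-period weights):
ΣP(Feb 2021)Q(Feb 2021) = 18.46×186 + 9.79×58 + 2.41×274 + 4.73×97 = 3433.56 + 567.82 + 660.34 + 458.81 = 5120.53
ΣP(Jan 2021)Q(Feb 2021) = 12.81×186 + 10.19×58 + 2.18×274 + 4.73×97 = 2382.66 + 591.02 + 597.32 + 458.81 = 4029.81
P = 5120.53 / 4029.81 × 100 = 127.0663
Fisher = √(L × P) = √(124.8116 × 127.0663) = 125.9339

125.93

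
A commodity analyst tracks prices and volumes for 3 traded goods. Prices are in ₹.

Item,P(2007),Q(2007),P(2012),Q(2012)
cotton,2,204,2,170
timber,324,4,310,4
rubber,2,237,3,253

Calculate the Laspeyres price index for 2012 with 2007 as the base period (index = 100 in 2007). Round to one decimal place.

108.3

Laspeyres price index uses base-period quantities as weights.
ΣP(2012)·Q(2007) = 2×204 + 310×4 + 3×237 = 408 + 1240 + 711 = 2359
ΣP(2007)·Q(2007) = 2×204 + 324×4 + 2×237 = 408 + 1296 + 474 = 2178
Index = 2359 / 2178 × 100 = 108.3104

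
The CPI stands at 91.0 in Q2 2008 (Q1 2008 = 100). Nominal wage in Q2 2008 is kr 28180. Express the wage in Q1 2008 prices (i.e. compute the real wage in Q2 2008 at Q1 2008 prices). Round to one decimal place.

Real = Nominal ÷ (Index/100) = 28180 ÷ (91.0/100)
     = 28180 ÷ 0.910 = 30967.0330

30967.0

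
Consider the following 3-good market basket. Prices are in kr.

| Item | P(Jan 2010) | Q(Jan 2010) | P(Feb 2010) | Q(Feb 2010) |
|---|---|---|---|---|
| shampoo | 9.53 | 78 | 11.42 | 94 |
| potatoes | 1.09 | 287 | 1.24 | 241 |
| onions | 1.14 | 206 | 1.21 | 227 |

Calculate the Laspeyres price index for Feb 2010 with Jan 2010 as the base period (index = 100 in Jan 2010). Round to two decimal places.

115.87

Laspeyres price index uses base-period quantities as weights.
ΣP(Feb 2010)·Q(Jan 2010) = 11.42×78 + 1.24×287 + 1.21×206 = 890.76 + 355.88 + 249.26 = 1495.9
ΣP(Jan 2010)·Q(Jan 2010) = 9.53×78 + 1.09×287 + 1.14×206 = 743.34 + 312.83 + 234.84 = 1291.01
Index = 1495.9 / 1291.01 × 100 = 115.8705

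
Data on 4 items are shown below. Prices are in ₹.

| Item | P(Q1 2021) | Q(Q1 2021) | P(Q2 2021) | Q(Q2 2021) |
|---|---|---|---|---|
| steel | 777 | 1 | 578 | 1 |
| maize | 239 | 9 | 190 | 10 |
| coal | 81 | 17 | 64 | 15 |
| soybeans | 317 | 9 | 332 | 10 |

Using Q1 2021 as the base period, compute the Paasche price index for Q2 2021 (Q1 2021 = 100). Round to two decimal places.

Paasche price index uses current-period quantities as weights.
ΣP(Q2 2021)·Q(Q2 2021) = 578×1 + 190×10 + 64×15 + 332×10 = 578 + 1900 + 960 + 3320 = 6758
ΣP(Q1 2021)·Q(Q2 2021) = 777×1 + 239×10 + 81×15 + 317×10 = 777 + 2390 + 1215 + 3170 = 7552
Index = 6758 / 7552 × 100 = 89.4862

89.49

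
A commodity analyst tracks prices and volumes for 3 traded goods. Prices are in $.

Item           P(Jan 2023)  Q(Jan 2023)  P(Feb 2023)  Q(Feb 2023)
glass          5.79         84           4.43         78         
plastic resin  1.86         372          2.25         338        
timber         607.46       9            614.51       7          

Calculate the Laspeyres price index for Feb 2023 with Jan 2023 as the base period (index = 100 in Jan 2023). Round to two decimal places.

Laspeyres price index uses base-period quantities as weights.
ΣP(Feb 2023)·Q(Jan 2023) = 4.43×84 + 2.25×372 + 614.51×9 = 372.12 + 837 + 5530.59 = 6739.71
ΣP(Jan 2023)·Q(Jan 2023) = 5.79×84 + 1.86×372 + 607.46×9 = 486.36 + 691.92 + 5467.14 = 6645.42
Index = 6739.71 / 6645.42 × 100 = 101.4189

101.42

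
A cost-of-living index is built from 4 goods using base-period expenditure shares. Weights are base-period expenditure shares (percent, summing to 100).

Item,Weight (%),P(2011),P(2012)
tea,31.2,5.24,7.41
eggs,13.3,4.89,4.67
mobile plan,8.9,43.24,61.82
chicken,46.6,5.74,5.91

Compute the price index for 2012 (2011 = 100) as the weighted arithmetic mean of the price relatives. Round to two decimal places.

117.53

tea: 31.2 × (7.41/5.24) = 31.2 × 1.414122 = 44.1206
eggs: 13.3 × (4.67/4.89) = 13.3 × 0.955010 = 12.7016
mobile plan: 8.9 × (61.82/43.24) = 8.9 × 1.429695 = 12.7243
chicken: 46.6 × (5.91/5.74) = 46.6 × 1.029617 = 47.9801
Index = Σ wᵢ·(p₁ᵢ/p₀ᵢ) = 44.1206 + 12.7016 + 12.7243 + 47.9801 = 117.5267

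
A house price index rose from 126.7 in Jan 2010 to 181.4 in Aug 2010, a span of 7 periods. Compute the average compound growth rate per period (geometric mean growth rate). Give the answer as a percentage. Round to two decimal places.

Growth factor = (181.4/126.7)^(1/7) = (1.431728)^(1/7) = 1.052606
Growth rate = 1.052606 − 1 = 0.052606 = 5.2606%

5.26%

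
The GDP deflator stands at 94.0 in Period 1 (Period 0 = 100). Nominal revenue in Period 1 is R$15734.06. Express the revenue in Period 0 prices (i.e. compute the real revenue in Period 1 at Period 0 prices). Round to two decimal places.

16738.36

Real = Nominal ÷ (Index/100) = 15734.06 ÷ (94.0/100)
     = 15734.06 ÷ 0.940 = 16738.3617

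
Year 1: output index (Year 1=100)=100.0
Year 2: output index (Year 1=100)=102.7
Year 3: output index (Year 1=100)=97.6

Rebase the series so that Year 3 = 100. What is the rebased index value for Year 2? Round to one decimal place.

Rebased(Year 2) = 102.7 / 97.6 × 100 = 105.2254

105.2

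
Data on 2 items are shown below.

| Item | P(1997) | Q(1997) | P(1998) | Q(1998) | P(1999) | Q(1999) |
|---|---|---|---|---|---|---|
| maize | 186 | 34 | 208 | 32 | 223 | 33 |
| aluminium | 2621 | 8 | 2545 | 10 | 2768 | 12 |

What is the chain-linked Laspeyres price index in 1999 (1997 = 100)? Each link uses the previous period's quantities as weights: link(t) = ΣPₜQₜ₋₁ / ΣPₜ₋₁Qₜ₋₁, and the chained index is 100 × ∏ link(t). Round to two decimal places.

Link 1997→1998:
ΣP(1998)Q(1997) = 208×34 + 2545×8 = 7072 + 20360 = 27432
ΣP(1997)Q(1997) = 186×34 + 2621×8 = 6324 + 20968 = 27292
link = 27432/27292 = 1.005130
Link 1998→1999:
ΣP(1999)Q(1998) = 223×32 + 2768×10 = 7136 + 27680 = 34816
ΣP(1998)Q(1998) = 208×32 + 2545×10 = 6656 + 25450 = 32106
link = 34816/32106 = 1.084408
Chained index = 100 × 1.005130 × 1.084408 = 108.9971

109.00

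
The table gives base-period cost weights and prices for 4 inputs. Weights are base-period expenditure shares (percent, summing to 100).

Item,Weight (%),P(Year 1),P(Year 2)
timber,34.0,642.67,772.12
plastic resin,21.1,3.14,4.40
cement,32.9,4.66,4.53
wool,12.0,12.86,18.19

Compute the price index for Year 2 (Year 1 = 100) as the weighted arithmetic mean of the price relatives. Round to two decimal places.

timber: 34.0 × (772.12/642.67) = 34.0 × 1.201425 = 40.8485
plastic resin: 21.1 × (4.40/3.14) = 21.1 × 1.401274 = 29.5669
cement: 32.9 × (4.53/4.66) = 32.9 × 0.972103 = 31.9822
wool: 12.0 × (18.19/12.86) = 12.0 × 1.414463 = 16.9736
Index = Σ wᵢ·(p₁ᵢ/p₀ᵢ) = 40.8485 + 29.5669 + 31.9822 + 16.9736 = 119.3711

119.37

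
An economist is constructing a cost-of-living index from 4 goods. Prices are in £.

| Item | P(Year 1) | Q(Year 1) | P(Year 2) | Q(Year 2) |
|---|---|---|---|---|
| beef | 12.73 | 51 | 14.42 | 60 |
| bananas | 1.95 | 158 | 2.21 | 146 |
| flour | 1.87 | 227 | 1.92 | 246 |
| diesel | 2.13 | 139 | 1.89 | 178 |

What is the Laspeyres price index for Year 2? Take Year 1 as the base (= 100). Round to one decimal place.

Laspeyres price index uses base-period quantities as weights.
ΣP(Year 2)·Q(Year 1) = 14.42×51 + 2.21×158 + 1.92×227 + 1.89×139 = 735.42 + 349.18 + 435.84 + 262.71 = 1783.15
ΣP(Year 1)·Q(Year 1) = 12.73×51 + 1.95×158 + 1.87×227 + 2.13×139 = 649.23 + 308.1 + 424.49 + 296.07 = 1677.89
Index = 1783.15 / 1677.89 × 100 = 106.2734

106.3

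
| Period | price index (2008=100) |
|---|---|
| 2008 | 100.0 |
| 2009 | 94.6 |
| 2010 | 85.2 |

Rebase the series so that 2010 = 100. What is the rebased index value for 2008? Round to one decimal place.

117.4

Rebased(2008) = 100.0 / 85.2 × 100 = 117.3709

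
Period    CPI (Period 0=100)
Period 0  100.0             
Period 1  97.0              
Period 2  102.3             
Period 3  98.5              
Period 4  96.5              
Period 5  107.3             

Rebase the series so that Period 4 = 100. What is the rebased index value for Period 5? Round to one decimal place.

111.2

Rebased(Period 5) = 107.3 / 96.5 × 100 = 111.1917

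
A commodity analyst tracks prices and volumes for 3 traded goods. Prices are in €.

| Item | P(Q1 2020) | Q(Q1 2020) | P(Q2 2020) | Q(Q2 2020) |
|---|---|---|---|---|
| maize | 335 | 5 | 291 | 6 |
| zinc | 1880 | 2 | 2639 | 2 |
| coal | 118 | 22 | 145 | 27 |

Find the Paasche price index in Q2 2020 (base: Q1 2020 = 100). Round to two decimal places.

Paasche price index uses current-period quantities as weights.
ΣP(Q2 2020)·Q(Q2 2020) = 291×6 + 2639×2 + 145×27 = 1746 + 5278 + 3915 = 10939
ΣP(Q1 2020)·Q(Q2 2020) = 335×6 + 1880×2 + 118×27 = 2010 + 3760 + 3186 = 8956
Index = 10939 / 8956 × 100 = 122.1416

122.14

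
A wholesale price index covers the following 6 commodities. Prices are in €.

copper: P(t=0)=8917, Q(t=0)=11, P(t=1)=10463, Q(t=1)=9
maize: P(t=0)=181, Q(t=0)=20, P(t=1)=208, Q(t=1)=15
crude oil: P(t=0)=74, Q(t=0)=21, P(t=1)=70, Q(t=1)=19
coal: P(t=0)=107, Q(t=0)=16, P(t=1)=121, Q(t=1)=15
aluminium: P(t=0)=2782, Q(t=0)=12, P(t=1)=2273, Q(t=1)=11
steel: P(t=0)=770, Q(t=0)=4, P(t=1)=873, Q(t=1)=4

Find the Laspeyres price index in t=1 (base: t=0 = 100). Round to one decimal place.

Laspeyres price index uses base-period quantities as weights.
ΣP(t=1)·Q(t=0) = 10463×11 + 208×20 + 70×21 + 121×16 + 2273×12 + 873×4 = 115093 + 4160 + 1470 + 1936 + 27276 + 3492 = 153427
ΣP(t=0)·Q(t=0) = 8917×11 + 181×20 + 74×21 + 107×16 + 2782×12 + 770×4 = 98087 + 3620 + 1554 + 1712 + 33384 + 3080 = 141437
Index = 153427 / 141437 × 100 = 108.4773

108.5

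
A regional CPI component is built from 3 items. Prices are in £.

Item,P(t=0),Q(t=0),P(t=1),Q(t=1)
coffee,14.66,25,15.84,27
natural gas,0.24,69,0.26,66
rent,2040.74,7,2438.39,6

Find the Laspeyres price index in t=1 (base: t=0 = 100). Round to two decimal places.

119.19

Laspeyres price index uses base-period quantities as weights.
ΣP(t=1)·Q(t=0) = 15.84×25 + 0.26×69 + 2438.39×7 = 396 + 17.94 + 17068.73 = 17482.67
ΣP(t=0)·Q(t=0) = 14.66×25 + 0.24×69 + 2040.74×7 = 366.5 + 16.56 + 14285.18 = 14668.24
Index = 17482.67 / 14668.24 × 100 = 119.1872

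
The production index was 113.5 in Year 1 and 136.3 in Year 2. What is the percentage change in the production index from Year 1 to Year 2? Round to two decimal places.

Change = (136.3 − 113.5) / 113.5 × 100
       = 22.8 / 113.5 × 100 = 20.0881%

20.09%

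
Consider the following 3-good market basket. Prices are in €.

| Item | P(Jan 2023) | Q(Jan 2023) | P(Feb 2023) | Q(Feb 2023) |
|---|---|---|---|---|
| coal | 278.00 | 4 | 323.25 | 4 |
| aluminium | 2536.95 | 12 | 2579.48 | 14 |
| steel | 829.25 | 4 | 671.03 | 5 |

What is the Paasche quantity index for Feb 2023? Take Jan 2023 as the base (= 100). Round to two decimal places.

116.69

Paasche quantity index uses current-period prices as weights.
ΣP(Feb 2023)·Q(Feb 2023) = 323.25×4 + 2579.48×14 + 671.03×5 = 1293 + 36112.72 + 3355.15 = 40760.87
ΣP(Feb 2023)·Q(Jan 2023) = 323.25×4 + 2579.48×12 + 671.03×4 = 1293 + 30953.76 + 2684.12 = 34930.88
Index = 40760.87 / 34930.88 × 100 = 116.6901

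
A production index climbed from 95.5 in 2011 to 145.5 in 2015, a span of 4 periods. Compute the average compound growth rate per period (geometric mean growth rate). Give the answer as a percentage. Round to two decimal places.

11.10%

Growth factor = (145.5/95.5)^(1/4) = (1.523560)^(1/4) = 1.111002
Growth rate = 1.111002 − 1 = 0.111002 = 11.1002%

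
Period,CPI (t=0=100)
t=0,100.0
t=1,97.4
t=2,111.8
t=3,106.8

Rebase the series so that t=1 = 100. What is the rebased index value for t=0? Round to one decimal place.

Rebased(t=0) = 100.0 / 97.4 × 100 = 102.6694

102.7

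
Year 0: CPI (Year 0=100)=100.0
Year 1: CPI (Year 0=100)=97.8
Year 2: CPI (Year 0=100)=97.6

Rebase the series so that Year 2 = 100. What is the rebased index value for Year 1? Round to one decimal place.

100.2

Rebased(Year 1) = 97.8 / 97.6 × 100 = 100.2049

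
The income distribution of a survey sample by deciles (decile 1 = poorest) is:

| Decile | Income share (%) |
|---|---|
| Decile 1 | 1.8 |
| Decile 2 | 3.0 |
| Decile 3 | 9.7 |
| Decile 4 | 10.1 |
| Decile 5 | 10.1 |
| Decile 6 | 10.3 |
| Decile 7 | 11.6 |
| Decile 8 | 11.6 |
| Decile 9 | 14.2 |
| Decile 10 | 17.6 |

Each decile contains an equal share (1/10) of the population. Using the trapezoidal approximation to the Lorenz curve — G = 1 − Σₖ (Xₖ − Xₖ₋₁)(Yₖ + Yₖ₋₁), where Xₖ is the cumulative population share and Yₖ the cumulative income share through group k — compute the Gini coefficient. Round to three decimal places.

0.235

Cumulative income shares Yₖ: 0.0180, 0.0480, 0.1450, 0.2460, 0.3470, 0.4500, 0.5660, 0.6820, 0.8240, 1.0000
Σ (Xₖ−Xₖ₋₁)(Yₖ+Yₖ₋₁) = (1/10)(0.0180+0.0000) + (1/10)(0.0480+0.0180) + (1/10)(0.1450+0.0480) + (1/10)(0.2460+0.1450) + (1/10)(0.3470+0.2460) + (1/10)(0.4500+0.3470) + (1/10)(0.5660+0.4500) + (1/10)(0.6820+0.5660) + (1/10)(0.8240+0.6820) + (1/10)(1.0000+0.8240)
  = 0.0018 + 0.0066 + 0.0193 + 0.0391 + 0.0593 + 0.0797 + 0.1016 + 0.1248 + 0.1506 + 0.1824 = 0.7652
G = 1 − 0.7652 = 0.2348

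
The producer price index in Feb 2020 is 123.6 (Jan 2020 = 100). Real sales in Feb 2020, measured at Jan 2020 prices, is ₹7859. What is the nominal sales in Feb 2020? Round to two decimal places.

Nominal = Real × (Index/100) = 7859 × (123.6/100)
        = 7859 × 1.236 = 9713.7240

9713.72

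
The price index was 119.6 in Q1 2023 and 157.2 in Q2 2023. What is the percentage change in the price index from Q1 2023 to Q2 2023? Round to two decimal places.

31.44%

Change = (157.2 − 119.6) / 119.6 × 100
       = 37.6 / 119.6 × 100 = 31.4381%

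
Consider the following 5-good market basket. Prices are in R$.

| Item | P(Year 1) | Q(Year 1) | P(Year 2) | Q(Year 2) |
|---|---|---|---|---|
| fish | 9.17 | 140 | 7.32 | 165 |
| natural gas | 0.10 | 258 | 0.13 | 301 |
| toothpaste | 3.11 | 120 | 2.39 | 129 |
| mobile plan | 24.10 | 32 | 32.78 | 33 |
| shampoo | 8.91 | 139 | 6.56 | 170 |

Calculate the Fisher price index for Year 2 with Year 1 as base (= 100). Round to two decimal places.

Laspeyres component (base-period weights):
ΣP(Year 2)Q(Year 1) = 7.32×140 + 0.13×258 + 2.39×120 + 32.78×32 + 6.56×139 = 1024.8 + 33.54 + 286.8 + 1048.96 + 911.84 = 3305.94
ΣP(Year 1)Q(Year 1) = 9.17×140 + 0.10×258 + 3.11×120 + 24.10×32 + 8.91×139 = 1283.8 + 25.8 + 373.2 + 771.2 + 1238.49 = 3692.49
L = 3305.94 / 3692.49 × 100 = 89.5315
Paasche component (current-period weights):
ΣP(Year 2)Q(Year 2) = 7.32×165 + 0.13×301 + 2.39×129 + 32.78×33 + 6.56×170 = 1207.8 + 39.13 + 308.31 + 1081.74 + 1115.2 = 3752.18
ΣP(Year 1)Q(Year 2) = 9.17×165 + 0.10×301 + 3.11×129 + 24.10×33 + 8.91×170 = 1513.05 + 30.1 + 401.19 + 795.3 + 1514.7 = 4254.34
P = 3752.18 / 4254.34 × 100 = 88.1965
Fisher = √(L × P) = √(89.5315 × 88.1965) = 88.8615

88.86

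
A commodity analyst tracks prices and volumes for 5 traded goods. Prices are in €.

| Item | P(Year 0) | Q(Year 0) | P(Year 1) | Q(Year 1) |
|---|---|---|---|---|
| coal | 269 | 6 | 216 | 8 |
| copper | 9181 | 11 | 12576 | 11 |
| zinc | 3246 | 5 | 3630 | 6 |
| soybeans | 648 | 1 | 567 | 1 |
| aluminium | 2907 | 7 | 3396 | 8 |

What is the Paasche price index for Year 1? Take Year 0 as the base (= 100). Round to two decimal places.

129.39

Paasche price index uses current-period quantities as weights.
ΣP(Year 1)·Q(Year 1) = 216×8 + 12576×11 + 3630×6 + 567×1 + 3396×8 = 1728 + 138336 + 21780 + 567 + 27168 = 189579
ΣP(Year 0)·Q(Year 1) = 269×8 + 9181×11 + 3246×6 + 648×1 + 2907×8 = 2152 + 100991 + 19476 + 648 + 23256 = 146523
Index = 189579 / 146523 × 100 = 129.3851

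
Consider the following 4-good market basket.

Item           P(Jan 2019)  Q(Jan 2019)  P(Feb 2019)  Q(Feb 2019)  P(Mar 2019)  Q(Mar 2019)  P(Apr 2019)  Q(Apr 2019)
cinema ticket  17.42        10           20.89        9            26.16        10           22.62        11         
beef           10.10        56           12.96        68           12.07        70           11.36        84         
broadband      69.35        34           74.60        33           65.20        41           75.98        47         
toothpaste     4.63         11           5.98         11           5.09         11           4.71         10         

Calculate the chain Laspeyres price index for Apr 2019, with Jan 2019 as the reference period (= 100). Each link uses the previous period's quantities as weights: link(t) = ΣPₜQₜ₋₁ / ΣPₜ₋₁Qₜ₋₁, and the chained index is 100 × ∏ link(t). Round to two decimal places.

111.30

Link Jan 2019→Feb 2019:
ΣP(Feb 2019)Q(Jan 2019) = 20.89×10 + 12.96×56 + 74.60×34 + 5.98×11 = 208.9 + 725.76 + 2536.4 + 65.78 = 3536.84
ΣP(Jan 2019)Q(Jan 2019) = 17.42×10 + 10.10×56 + 69.35×34 + 4.63×11 = 174.2 + 565.6 + 2357.9 + 50.93 = 3148.63
link = 3536.84/3148.63 = 1.123295
Link Feb 2019→Mar 2019:
ΣP(Mar 2019)Q(Feb 2019) = 26.16×9 + 12.07×68 + 65.20×33 + 5.09×11 = 235.44 + 820.76 + 2151.6 + 55.99 = 3263.79
ΣP(Feb 2019)Q(Feb 2019) = 20.89×9 + 12.96×68 + 74.60×33 + 5.98×11 = 188.01 + 881.28 + 2461.8 + 65.78 = 3596.87
link = 3263.79/3596.87 = 0.907397
Link Mar 2019→Apr 2019:
ΣP(Apr 2019)Q(Mar 2019) = 22.62×10 + 11.36×70 + 75.98×41 + 4.71×11 = 226.2 + 795.2 + 3115.18 + 51.81 = 4188.39
ΣP(Mar 2019)Q(Mar 2019) = 26.16×10 + 12.07×70 + 65.20×41 + 5.09×11 = 261.6 + 844.9 + 2673.2 + 55.99 = 3835.69
link = 4188.39/3835.69 = 1.091952
Chained index = 100 × 1.123295 × 0.907397 × 1.091952 = 111.2999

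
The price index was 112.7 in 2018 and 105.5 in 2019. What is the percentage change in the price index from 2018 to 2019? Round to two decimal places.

Change = (105.5 − 112.7) / 112.7 × 100
       = -7.2 / 112.7 × 100 = -6.3886%

-6.39%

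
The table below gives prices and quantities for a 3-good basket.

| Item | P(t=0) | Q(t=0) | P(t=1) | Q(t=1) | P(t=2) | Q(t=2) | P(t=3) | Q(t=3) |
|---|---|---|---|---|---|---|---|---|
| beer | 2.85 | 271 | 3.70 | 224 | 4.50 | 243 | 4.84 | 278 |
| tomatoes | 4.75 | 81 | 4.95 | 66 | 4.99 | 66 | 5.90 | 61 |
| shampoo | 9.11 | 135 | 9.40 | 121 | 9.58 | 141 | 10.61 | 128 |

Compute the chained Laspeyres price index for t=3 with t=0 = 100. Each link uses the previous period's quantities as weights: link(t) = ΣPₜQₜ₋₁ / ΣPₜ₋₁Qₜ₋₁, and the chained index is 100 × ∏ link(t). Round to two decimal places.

Link t=0→t=1:
ΣP(t=1)Q(t=0) = 3.70×271 + 4.95×81 + 9.40×135 = 1002.7 + 400.95 + 1269 = 2672.65
ΣP(t=0)Q(t=0) = 2.85×271 + 4.75×81 + 9.11×135 = 772.35 + 384.75 + 1229.85 = 2386.95
link = 2672.65/2386.95 = 1.119692
Link t=1→t=2:
ΣP(t=2)Q(t=1) = 4.50×224 + 4.99×66 + 9.58×121 = 1008 + 329.34 + 1159.18 = 2496.52
ΣP(t=1)Q(t=1) = 3.70×224 + 4.95×66 + 9.40×121 = 828.8 + 326.7 + 1137.4 = 2292.9
link = 2496.52/2292.9 = 1.088805
Link t=2→t=3:
ΣP(t=3)Q(t=2) = 4.84×243 + 5.90×66 + 10.61×141 = 1176.12 + 389.4 + 1496.01 = 3061.53
ΣP(t=2)Q(t=2) = 4.50×243 + 4.99×66 + 9.58×141 = 1093.5 + 329.34 + 1350.78 = 2773.62
link = 3061.53/2773.62 = 1.103803
Chained index = 100 × 1.119692 × 1.088805 × 1.103803 = 134.5675

134.57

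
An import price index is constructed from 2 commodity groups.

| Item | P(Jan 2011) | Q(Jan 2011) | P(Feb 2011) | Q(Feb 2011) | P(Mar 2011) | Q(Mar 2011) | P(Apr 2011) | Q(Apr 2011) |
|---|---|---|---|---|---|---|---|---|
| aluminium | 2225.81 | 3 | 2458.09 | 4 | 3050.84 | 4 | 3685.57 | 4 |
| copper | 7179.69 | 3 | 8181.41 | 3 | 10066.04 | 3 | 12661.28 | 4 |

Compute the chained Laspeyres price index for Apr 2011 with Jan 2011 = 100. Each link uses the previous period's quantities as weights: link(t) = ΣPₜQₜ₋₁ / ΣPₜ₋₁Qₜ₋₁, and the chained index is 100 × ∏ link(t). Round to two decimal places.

Link Jan 2011→Feb 2011:
ΣP(Feb 2011)Q(Jan 2011) = 2458.09×3 + 8181.41×3 = 7374.27 + 24544.23 = 31918.5
ΣP(Jan 2011)Q(Jan 2011) = 2225.81×3 + 7179.69×3 = 6677.43 + 21539.07 = 28216.5
link = 31918.5/28216.5 = 1.131200
Link Feb 2011→Mar 2011:
ΣP(Mar 2011)Q(Feb 2011) = 3050.84×4 + 10066.04×3 = 12203.36 + 30198.12 = 42401.48
ΣP(Feb 2011)Q(Feb 2011) = 2458.09×4 + 8181.41×3 = 9832.36 + 24544.23 = 34376.59
link = 42401.48/34376.59 = 1.233441
Link Mar 2011→Apr 2011:
ΣP(Apr 2011)Q(Mar 2011) = 3685.57×4 + 12661.28×3 = 14742.28 + 37983.84 = 52726.12
ΣP(Mar 2011)Q(Mar 2011) = 3050.84×4 + 10066.04×3 = 12203.36 + 30198.12 = 42401.48
link = 52726.12/42401.48 = 1.243497
Chained index = 100 × 1.131200 × 1.233441 × 1.243497 = 173.5011

173.50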